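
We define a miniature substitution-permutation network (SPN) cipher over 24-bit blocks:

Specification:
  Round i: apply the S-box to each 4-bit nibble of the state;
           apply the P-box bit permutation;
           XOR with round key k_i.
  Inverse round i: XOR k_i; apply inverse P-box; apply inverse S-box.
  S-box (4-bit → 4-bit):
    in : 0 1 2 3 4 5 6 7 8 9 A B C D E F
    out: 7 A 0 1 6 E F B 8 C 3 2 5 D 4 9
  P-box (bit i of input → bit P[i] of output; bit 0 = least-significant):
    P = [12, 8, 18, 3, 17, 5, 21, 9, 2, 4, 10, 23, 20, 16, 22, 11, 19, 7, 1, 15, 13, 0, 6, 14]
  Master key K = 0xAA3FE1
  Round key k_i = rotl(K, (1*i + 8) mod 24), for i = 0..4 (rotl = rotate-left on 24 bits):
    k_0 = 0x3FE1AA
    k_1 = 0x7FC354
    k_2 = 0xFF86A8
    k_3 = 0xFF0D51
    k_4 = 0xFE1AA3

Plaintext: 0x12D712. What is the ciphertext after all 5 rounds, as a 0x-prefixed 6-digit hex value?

0xB5F861

s_0 = plaintext = 0x12D712
s_1 = Round(s_0, k_0) = 0xEFAB9F
s_2 = Round(s_1, k_1) = 0x46510C
s_3 = Round(s_2, k_2) = 0x101E5B
s_4 = Round(s_3, k_3) = 0xD642F2
s_5 = Round(s_4, k_4) = 0xB5F861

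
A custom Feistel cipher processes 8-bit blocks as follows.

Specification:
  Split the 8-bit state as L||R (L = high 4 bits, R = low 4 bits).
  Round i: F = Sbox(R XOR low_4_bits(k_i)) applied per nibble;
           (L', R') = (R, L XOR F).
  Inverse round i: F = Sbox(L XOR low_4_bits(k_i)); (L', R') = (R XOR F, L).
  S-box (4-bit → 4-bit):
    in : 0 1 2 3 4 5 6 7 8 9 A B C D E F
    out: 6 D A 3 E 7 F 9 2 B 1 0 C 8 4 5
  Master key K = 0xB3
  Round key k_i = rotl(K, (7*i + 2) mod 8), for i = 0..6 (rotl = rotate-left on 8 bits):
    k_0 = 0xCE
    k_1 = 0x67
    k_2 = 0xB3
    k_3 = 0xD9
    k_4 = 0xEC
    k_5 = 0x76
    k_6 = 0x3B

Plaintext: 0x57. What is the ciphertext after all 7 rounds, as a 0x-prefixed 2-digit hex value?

0xA7

s_0 = plaintext = 0x57
s_1 = Round(s_0, k_0) = 0x7E
s_2 = Round(s_1, k_1) = 0xEC
s_3 = Round(s_2, k_2) = 0xCB
s_4 = Round(s_3, k_3) = 0xB6
s_5 = Round(s_4, k_4) = 0x6A
s_6 = Round(s_5, k_5) = 0xAA
s_7 = Round(s_6, k_6) = 0xA7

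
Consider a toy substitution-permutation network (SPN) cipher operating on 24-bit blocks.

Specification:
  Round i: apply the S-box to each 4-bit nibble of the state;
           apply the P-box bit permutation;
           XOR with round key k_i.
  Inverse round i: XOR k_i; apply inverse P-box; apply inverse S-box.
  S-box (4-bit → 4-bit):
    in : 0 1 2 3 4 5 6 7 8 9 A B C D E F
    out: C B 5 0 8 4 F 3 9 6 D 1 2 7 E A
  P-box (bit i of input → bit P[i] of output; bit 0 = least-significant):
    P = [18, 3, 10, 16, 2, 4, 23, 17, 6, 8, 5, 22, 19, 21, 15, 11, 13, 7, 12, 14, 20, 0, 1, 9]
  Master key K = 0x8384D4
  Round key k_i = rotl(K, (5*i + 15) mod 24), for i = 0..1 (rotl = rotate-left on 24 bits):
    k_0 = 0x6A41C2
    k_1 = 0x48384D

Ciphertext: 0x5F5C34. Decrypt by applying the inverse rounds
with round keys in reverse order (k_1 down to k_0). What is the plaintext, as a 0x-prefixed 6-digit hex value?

s_0 = ciphertext = 0x5F5C34
s_1 = InvRound(s_0, k_1) = 0x7832F6
s_2 = InvRound(s_1, k_0) = 0x8A3913

0x8A3913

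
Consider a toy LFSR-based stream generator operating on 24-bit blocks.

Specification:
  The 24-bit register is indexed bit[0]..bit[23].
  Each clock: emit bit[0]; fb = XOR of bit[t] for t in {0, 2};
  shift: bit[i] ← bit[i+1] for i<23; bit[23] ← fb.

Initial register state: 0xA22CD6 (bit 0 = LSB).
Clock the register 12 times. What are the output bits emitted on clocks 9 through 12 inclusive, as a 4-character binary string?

0011

reg_0 = 0xA22CD6
clock 1: out=0, reg = 0xD1166B
clock 2: out=1, reg = 0xE88B35
clock 3: out=1, reg = 0x74459A
clock 4: out=0, reg = 0x3A22CD
clock 5: out=1, reg = 0x1D1166
clock 6: out=0, reg = 0x8E88B3
clock 7: out=1, reg = 0xC74459
clock 8: out=1, reg = 0xE3A22C
clock 9: out=0, reg = 0xF1D116
clock 10: out=0, reg = 0xF8E88B
clock 11: out=1, reg = 0xFC7445
clock 12: out=1, reg = 0x7E3A22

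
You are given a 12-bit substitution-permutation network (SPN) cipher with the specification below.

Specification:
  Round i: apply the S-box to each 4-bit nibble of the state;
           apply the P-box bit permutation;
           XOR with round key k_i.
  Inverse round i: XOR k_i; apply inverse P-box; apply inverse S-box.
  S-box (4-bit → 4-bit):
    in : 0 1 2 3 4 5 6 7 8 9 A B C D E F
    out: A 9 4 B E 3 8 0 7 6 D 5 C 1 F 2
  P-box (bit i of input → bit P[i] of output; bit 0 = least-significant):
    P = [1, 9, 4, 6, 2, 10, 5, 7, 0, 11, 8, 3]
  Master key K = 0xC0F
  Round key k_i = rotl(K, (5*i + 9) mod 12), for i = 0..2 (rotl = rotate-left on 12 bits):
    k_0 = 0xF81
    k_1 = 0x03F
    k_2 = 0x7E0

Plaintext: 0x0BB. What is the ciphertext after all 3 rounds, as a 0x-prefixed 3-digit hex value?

s_0 = plaintext = 0x0BB
s_1 = Round(s_0, k_0) = 0x7BF
s_2 = Round(s_1, k_1) = 0x21B
s_3 = Round(s_2, k_2) = 0x676

0x676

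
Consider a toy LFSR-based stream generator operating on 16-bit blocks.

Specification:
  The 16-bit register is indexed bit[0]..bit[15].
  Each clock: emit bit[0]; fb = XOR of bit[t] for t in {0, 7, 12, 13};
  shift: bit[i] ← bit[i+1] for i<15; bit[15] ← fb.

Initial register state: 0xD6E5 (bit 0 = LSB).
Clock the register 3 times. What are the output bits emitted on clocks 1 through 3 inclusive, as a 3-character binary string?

101

reg_0 = 0xD6E5
clock 1: out=1, reg = 0xEB72
clock 2: out=0, reg = 0xF5B9
clock 3: out=1, reg = 0x7ADC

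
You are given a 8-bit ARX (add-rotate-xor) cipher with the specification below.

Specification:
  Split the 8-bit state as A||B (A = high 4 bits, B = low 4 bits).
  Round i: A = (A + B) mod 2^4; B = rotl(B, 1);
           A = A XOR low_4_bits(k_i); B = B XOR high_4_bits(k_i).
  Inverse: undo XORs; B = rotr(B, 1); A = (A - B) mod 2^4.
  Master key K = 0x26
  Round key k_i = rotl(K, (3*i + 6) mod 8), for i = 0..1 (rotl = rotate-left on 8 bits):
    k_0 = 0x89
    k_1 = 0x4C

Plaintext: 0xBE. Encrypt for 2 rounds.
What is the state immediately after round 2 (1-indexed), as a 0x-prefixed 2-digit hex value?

0x9E

s_0 = plaintext = 0xBE
s_1 = Round(s_0, k_0) = 0x05
s_2 = Round(s_1, k_1) = 0x9E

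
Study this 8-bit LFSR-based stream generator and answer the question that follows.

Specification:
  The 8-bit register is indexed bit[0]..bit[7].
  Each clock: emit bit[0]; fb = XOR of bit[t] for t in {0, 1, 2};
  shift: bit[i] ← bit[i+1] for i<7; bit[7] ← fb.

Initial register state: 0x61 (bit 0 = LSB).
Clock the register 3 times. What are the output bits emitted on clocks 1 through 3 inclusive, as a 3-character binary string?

100

reg_0 = 0x61
clock 1: out=1, reg = 0xB0
clock 2: out=0, reg = 0x58
clock 3: out=0, reg = 0x2C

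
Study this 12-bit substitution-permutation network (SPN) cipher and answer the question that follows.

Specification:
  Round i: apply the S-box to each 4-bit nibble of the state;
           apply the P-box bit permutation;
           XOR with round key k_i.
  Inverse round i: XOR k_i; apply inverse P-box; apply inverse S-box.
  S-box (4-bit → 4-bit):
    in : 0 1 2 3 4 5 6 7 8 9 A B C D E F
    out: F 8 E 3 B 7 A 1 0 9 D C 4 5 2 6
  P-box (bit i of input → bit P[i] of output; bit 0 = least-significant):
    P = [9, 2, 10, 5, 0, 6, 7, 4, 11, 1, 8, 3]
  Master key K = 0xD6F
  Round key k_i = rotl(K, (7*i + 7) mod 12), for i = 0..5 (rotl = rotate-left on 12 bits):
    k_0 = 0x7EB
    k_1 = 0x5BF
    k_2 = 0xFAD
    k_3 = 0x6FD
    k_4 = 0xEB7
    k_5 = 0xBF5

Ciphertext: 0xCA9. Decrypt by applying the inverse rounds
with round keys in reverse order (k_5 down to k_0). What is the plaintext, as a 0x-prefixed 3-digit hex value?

s_0 = ciphertext = 0xCA9
s_1 = InvRound(s_0, k_5) = 0xB65
s_2 = InvRound(s_1, k_4) = 0xF2C
s_3 = InvRound(s_2, k_3) = 0xD08
s_4 = InvRound(s_3, k_2) = 0x8D4
s_5 = InvRound(s_4, k_1) = 0x03B
s_6 = InvRound(s_5, k_0) = 0xC2D

0xC2D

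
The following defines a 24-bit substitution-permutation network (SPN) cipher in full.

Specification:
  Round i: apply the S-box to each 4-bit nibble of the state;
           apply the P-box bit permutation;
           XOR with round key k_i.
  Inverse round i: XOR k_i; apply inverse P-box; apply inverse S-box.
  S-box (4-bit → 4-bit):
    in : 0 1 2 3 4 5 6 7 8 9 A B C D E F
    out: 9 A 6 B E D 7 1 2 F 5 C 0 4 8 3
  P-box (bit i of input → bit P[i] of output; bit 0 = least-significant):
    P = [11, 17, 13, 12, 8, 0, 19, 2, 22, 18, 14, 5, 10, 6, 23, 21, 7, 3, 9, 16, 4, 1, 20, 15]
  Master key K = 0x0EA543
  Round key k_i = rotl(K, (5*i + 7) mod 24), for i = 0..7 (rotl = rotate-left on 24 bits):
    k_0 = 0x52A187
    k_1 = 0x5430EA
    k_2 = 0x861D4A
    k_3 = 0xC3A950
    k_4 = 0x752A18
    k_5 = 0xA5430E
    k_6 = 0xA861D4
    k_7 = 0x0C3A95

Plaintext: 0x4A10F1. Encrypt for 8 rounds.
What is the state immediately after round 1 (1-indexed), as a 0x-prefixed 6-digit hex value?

0x203264

s_0 = plaintext = 0x4A10F1
s_1 = Round(s_0, k_0) = 0x203264
s_2 = Round(s_1, k_1) = 0x6B4529
s_3 = Round(s_2, k_2) = 0x7D6739
s_4 = Round(s_3, k_3) = 0x019605
s_5 = Round(s_4, k_4) = 0x90D744
s_6 = Round(s_5, k_5) = 0x7EF399
s_7 = Round(s_6, k_6) = 0xE75CA1
s_8 = Round(s_7, k_7) = 0xA6AF15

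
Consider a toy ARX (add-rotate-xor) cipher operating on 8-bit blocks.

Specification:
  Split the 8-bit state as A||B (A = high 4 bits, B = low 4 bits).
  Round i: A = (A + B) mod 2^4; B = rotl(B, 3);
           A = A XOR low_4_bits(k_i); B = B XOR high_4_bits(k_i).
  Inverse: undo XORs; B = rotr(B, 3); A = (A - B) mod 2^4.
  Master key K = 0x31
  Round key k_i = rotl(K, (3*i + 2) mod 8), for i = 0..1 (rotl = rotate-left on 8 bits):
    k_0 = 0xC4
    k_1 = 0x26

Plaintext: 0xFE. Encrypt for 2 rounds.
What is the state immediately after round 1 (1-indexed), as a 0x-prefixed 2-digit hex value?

s_0 = plaintext = 0xFE
s_1 = Round(s_0, k_0) = 0x9B
s_2 = Round(s_1, k_1) = 0x2F

0x9B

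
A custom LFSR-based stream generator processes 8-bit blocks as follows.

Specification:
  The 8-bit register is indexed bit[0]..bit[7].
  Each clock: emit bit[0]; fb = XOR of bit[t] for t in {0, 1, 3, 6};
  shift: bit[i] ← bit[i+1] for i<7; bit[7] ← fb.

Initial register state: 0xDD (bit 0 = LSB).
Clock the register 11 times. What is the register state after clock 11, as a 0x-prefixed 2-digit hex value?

reg_0 = 0xDD
clock 1: out=1, reg = 0xEE
clock 2: out=0, reg = 0xF7
clock 3: out=1, reg = 0xFB
clock 4: out=1, reg = 0x7D
clock 5: out=1, reg = 0xBE
clock 6: out=0, reg = 0x5F
clock 7: out=1, reg = 0x2F
clock 8: out=1, reg = 0x97
clock 9: out=1, reg = 0x4B
clock 10: out=1, reg = 0x25
clock 11: out=1, reg = 0x92

0x92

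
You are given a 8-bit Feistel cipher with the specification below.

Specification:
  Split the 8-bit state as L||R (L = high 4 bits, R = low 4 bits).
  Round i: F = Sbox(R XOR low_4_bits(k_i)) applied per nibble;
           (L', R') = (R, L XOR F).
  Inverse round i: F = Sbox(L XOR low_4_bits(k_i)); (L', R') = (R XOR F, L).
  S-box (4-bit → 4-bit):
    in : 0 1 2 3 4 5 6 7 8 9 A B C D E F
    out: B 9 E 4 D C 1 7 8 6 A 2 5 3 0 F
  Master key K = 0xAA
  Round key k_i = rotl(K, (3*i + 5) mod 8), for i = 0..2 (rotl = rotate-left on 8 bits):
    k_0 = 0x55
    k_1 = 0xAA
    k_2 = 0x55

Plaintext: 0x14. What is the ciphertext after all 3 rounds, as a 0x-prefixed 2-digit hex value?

s_0 = plaintext = 0x14
s_1 = Round(s_0, k_0) = 0x48
s_2 = Round(s_1, k_1) = 0x8A
s_3 = Round(s_2, k_2) = 0xA7

0xA7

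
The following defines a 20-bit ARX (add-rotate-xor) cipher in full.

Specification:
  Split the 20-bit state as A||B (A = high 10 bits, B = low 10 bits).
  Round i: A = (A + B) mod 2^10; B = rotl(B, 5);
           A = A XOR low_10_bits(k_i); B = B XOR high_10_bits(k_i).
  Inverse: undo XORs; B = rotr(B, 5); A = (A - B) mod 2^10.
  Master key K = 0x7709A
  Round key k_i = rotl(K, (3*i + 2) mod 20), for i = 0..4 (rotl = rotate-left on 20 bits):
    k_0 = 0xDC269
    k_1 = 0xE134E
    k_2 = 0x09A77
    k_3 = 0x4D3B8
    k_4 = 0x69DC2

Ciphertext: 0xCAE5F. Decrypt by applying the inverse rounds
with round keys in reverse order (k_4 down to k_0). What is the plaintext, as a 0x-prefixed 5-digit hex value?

0x8A775

s_0 = ciphertext = 0xCAE5F
s_1 = InvRound(s_0, k_4) = 0xF2B1F
s_2 = InvRound(s_1, k_3) = 0xC0571
s_3 = InvRound(s_2, k_2) = 0xA32EA
s_4 = InvRound(s_3, k_1) = 0xFDDCB
s_5 = InvRound(s_4, k_0) = 0x8A775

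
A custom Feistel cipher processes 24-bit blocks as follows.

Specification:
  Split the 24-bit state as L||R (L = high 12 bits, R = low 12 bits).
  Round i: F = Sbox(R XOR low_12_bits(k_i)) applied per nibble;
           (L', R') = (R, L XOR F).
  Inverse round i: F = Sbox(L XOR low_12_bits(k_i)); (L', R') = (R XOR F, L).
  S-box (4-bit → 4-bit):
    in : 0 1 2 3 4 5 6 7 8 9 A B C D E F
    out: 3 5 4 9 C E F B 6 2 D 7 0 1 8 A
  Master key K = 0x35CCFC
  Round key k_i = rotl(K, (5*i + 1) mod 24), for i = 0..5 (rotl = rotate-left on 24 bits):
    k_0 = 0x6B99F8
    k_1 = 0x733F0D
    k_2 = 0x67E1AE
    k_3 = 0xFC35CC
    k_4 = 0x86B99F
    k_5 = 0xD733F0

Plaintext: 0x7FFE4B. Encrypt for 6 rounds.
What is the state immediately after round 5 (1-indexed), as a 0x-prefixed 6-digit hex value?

s_0 = plaintext = 0x7FFE4B
s_1 = Round(s_0, k_0) = 0xE4BC86
s_2 = Round(s_1, k_1) = 0xC8672C
s_3 = Round(s_2, k_2) = 0x72C3E2
s_4 = Round(s_3, k_3) = 0x3E2864
s_5 = Round(s_4, k_4) = 0x864645
s_6 = Round(s_5, k_5) = 0x64561A

0x864645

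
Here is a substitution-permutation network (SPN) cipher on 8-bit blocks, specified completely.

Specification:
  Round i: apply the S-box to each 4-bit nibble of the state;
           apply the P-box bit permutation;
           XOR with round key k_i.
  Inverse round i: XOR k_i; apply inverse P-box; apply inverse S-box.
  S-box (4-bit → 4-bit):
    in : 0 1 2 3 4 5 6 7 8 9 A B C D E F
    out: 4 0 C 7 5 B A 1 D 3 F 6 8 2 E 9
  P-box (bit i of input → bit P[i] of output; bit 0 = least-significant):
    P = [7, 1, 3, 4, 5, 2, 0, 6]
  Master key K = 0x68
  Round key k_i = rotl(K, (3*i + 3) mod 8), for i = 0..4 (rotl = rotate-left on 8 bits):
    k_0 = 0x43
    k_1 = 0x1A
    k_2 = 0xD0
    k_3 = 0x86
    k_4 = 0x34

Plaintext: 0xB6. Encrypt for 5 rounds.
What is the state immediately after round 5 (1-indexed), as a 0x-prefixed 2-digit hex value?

s_0 = plaintext = 0xB6
s_1 = Round(s_0, k_0) = 0x54
s_2 = Round(s_1, k_1) = 0xF6
s_3 = Round(s_2, k_2) = 0xA2
s_4 = Round(s_3, k_3) = 0xFB
s_5 = Round(s_4, k_4) = 0x5E

0x5E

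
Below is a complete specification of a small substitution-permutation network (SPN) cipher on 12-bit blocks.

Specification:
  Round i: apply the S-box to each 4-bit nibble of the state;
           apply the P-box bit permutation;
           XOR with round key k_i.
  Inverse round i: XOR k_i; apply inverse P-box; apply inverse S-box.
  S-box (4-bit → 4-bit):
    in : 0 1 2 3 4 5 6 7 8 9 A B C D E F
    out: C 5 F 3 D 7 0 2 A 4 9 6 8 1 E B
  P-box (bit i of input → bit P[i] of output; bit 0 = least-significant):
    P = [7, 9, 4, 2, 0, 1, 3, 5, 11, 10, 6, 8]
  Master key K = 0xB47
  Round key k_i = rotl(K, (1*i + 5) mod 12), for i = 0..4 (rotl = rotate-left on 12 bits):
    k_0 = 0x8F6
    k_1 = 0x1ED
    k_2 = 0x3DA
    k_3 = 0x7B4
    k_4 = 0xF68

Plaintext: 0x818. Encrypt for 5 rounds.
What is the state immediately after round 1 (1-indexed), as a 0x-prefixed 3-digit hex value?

0xFFB

s_0 = plaintext = 0x818
s_1 = Round(s_0, k_0) = 0xFFB
s_2 = Round(s_1, k_1) = 0xEDE
s_3 = Round(s_2, k_2) = 0x48F
s_4 = Round(s_3, k_3) = 0xC52
s_5 = Round(s_4, k_4) = 0xCF7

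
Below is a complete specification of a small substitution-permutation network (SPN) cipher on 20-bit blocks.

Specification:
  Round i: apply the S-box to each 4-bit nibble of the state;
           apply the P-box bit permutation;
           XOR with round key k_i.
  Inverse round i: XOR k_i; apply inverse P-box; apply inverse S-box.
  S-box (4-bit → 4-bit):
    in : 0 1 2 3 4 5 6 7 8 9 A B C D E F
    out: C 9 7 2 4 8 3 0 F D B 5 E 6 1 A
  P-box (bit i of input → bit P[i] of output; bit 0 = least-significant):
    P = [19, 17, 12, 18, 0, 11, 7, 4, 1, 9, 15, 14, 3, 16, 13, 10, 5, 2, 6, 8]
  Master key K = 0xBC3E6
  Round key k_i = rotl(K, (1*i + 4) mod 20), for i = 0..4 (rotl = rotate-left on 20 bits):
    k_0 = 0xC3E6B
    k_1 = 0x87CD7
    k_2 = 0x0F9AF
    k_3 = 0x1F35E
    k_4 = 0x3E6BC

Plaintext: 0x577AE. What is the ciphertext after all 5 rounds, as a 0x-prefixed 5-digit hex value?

0x5B5CB

s_0 = plaintext = 0x577AE
s_1 = Round(s_0, k_0) = 0x4377A
s_2 = Round(s_1, k_1) = 0x77C97
s_3 = Round(s_2, k_2) = 0x03B3E
s_4 = Round(s_3, k_3) = 0x87A1C
s_5 = Round(s_4, k_4) = 0x5B5CB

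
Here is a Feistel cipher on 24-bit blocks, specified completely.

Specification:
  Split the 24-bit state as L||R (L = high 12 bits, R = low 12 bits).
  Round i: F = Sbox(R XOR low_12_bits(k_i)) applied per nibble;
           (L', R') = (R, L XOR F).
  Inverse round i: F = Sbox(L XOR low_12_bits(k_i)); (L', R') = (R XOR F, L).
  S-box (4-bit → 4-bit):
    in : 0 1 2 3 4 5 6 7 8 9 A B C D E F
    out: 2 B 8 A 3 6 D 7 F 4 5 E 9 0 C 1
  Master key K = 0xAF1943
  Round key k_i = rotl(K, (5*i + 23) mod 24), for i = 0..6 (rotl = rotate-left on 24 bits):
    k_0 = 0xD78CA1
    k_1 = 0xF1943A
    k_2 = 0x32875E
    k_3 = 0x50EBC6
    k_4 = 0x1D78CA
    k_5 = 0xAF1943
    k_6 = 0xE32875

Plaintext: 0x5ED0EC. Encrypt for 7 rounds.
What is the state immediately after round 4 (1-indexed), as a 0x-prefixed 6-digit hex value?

s_0 = plaintext = 0x5ED0EC
s_1 = Round(s_0, k_0) = 0x0ECCDD
s_2 = Round(s_1, k_1) = 0xCDDF2B
s_3 = Round(s_2, k_2) = 0xF2B3AB
s_4 = Round(s_3, k_3) = 0x3AB0FB
s_5 = Round(s_4, k_4) = 0x0FBC00
s_6 = Round(s_5, k_5) = 0xC006C1
s_7 = Round(s_6, k_6) = 0x6C10E3

0x3AB0FB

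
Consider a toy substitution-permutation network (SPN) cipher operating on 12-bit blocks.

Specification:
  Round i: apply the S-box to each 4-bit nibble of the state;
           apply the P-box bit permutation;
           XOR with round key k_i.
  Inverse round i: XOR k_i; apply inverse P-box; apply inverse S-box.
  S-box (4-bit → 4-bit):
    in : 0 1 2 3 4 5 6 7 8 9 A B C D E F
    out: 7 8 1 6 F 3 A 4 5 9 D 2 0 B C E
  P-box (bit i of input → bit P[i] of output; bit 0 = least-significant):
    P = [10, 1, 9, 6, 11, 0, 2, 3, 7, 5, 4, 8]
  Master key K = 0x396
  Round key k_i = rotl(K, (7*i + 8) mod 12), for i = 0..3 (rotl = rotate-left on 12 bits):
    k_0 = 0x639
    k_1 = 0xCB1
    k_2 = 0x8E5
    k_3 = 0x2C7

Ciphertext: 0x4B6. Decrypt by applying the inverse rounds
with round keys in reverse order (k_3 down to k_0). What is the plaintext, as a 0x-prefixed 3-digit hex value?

0x874

s_0 = ciphertext = 0x4B6
s_1 = InvRound(s_0, k_3) = 0x3BA
s_2 = InvRound(s_1, k_2) = 0xE4F
s_3 = InvRound(s_2, k_1) = 0x0EF
s_4 = InvRound(s_3, k_0) = 0x874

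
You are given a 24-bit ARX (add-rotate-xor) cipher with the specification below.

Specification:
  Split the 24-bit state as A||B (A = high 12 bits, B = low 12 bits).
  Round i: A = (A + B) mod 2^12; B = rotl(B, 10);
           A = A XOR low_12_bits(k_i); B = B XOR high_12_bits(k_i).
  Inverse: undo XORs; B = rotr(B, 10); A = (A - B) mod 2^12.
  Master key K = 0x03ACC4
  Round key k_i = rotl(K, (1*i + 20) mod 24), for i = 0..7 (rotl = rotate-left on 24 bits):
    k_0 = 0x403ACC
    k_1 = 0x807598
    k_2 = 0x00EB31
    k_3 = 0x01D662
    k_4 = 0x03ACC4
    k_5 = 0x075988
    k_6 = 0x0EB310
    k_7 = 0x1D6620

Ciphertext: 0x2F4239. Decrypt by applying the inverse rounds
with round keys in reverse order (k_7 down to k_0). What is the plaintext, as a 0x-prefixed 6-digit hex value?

s_0 = ciphertext = 0x2F4239
s_1 = InvRound(s_0, k_7) = 0x518FBC
s_2 = InvRound(s_1, k_6) = 0x8A9D5F
s_3 = InvRound(s_2, k_5) = 0xC764AB
s_4 = InvRound(s_3, k_4) = 0xE6D245
s_5 = InvRound(s_4, k_3) = 0xEAF960
s_6 = InvRound(s_5, k_2) = 0xFE45BA
s_7 = InvRound(s_6, k_1) = 0x3856F7
s_8 = InvRound(s_7, k_0) = 0xD79BD0

0xD79BD0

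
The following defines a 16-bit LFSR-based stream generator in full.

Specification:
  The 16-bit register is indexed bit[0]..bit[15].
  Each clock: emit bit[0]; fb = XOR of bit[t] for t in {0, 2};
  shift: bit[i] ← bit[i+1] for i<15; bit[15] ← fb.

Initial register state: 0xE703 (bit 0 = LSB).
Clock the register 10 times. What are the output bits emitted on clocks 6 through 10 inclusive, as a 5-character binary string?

00011

reg_0 = 0xE703
clock 1: out=1, reg = 0xF381
clock 2: out=1, reg = 0xF9C0
clock 3: out=0, reg = 0x7CE0
clock 4: out=0, reg = 0x3E70
clock 5: out=0, reg = 0x1F38
clock 6: out=0, reg = 0x0F9C
clock 7: out=0, reg = 0x87CE
clock 8: out=0, reg = 0xC3E7
clock 9: out=1, reg = 0x61F3
clock 10: out=1, reg = 0xB0F9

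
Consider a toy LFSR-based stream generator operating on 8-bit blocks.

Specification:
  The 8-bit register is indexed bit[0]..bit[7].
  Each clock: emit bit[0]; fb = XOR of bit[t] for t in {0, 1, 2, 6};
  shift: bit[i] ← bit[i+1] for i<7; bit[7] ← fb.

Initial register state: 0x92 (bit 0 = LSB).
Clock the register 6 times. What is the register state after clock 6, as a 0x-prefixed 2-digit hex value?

0x66

reg_0 = 0x92
clock 1: out=0, reg = 0xC9
clock 2: out=1, reg = 0x64
clock 3: out=0, reg = 0x32
clock 4: out=0, reg = 0x99
clock 5: out=1, reg = 0xCC
clock 6: out=0, reg = 0x66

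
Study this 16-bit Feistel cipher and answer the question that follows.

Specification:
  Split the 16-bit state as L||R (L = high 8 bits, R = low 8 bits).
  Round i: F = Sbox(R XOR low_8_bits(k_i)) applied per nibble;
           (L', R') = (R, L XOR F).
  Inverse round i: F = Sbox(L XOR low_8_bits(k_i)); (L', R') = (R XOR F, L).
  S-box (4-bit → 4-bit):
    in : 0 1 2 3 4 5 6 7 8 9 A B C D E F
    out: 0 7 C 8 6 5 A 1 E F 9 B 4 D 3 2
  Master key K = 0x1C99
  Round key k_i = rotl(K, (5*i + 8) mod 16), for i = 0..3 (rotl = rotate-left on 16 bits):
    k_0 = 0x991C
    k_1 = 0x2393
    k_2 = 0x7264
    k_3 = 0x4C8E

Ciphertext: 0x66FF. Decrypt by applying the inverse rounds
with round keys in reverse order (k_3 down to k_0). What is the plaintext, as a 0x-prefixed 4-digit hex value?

s_0 = ciphertext = 0x66FF
s_1 = InvRound(s_0, k_3) = 0xC166
s_2 = InvRound(s_1, k_2) = 0xF3C1
s_3 = InvRound(s_2, k_1) = 0x61F3
s_4 = InvRound(s_3, k_0) = 0xEE61

0xEE61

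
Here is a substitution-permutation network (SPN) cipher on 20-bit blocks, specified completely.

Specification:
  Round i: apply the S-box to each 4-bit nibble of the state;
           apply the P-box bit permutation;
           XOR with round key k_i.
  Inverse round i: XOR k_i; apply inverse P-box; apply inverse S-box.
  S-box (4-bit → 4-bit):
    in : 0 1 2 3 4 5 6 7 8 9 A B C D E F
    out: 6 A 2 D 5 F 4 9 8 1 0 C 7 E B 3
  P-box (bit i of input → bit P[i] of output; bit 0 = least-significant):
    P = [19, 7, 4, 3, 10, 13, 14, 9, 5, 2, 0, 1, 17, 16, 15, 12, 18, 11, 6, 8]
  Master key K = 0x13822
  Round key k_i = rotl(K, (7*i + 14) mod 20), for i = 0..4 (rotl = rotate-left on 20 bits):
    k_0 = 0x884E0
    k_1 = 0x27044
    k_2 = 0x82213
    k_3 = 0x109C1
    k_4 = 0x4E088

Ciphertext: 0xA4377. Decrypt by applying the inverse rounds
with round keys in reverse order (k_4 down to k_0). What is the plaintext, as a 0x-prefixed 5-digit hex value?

0x508C3

s_0 = ciphertext = 0xA4377
s_1 = InvRound(s_0, k_4) = 0x34515
s_2 = InvRound(s_1, k_3) = 0x09240
s_3 = InvRound(s_2, k_2) = 0x6BB24
s_4 = InvRound(s_3, k_1) = 0x569BA
s_5 = InvRound(s_4, k_0) = 0x508C3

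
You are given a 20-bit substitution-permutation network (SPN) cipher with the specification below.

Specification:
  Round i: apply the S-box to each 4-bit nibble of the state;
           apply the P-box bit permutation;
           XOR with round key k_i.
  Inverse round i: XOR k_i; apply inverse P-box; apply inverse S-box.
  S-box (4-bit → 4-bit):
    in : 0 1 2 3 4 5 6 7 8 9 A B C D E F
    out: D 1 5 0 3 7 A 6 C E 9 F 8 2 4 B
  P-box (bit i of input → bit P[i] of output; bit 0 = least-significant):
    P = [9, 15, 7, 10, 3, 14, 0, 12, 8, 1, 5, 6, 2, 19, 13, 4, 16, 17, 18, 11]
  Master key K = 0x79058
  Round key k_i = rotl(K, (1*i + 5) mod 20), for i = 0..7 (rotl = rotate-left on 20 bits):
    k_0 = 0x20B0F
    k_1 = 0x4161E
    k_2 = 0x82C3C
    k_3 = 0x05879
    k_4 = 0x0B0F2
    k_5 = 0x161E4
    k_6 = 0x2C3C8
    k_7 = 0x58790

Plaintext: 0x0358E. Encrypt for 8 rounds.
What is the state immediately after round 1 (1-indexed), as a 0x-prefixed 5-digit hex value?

s_0 = plaintext = 0x0358E
s_1 = Round(s_0, k_0) = 0x712AC
s_2 = Round(s_1, k_1) = 0x20332
s_3 = Round(s_2, k_2) = 0xD0EA8
s_4 = Round(s_3, k_3) = 0x26CC5
s_5 = Round(s_4, k_4) = 0xD2222
s_6 = Round(s_5, k_5) = 0x34249
s_7 = Round(s_6, k_6) = 0xA0664
s_8 = Round(s_7, k_7) = 0x47DC6

0x712AC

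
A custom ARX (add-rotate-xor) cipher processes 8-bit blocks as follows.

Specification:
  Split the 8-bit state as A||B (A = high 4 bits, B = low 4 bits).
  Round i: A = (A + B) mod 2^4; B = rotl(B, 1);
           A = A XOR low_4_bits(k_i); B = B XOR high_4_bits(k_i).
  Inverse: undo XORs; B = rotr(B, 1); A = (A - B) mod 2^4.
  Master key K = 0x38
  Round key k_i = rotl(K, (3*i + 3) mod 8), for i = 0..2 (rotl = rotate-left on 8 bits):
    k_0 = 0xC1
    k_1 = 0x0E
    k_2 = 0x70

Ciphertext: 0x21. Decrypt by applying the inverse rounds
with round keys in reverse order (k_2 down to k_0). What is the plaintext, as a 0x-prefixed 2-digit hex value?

s_0 = ciphertext = 0x21
s_1 = InvRound(s_0, k_2) = 0xF3
s_2 = InvRound(s_1, k_1) = 0x89
s_3 = InvRound(s_2, k_0) = 0xFA

0xFA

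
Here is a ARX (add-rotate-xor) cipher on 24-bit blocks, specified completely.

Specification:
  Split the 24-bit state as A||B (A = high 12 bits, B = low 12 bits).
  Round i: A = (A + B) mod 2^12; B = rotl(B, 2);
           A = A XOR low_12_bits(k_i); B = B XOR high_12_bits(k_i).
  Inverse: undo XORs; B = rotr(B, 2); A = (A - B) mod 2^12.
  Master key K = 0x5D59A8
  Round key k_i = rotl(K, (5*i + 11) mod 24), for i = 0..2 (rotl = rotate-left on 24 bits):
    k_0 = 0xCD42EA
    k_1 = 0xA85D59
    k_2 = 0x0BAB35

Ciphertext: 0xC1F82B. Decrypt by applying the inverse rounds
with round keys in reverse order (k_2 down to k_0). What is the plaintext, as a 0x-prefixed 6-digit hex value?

s_0 = ciphertext = 0xC1F82B
s_1 = InvRound(s_0, k_2) = 0x106624
s_2 = InvRound(s_1, k_1) = 0x537728
s_3 = InvRound(s_2, k_0) = 0x4DE2FF

0x4DE2FF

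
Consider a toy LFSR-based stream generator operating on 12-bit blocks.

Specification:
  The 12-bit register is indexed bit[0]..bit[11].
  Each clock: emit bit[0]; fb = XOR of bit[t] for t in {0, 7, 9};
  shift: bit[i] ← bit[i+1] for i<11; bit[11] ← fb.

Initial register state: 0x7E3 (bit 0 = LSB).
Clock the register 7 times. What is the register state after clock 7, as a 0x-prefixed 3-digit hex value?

0x6EF

reg_0 = 0x7E3
clock 1: out=1, reg = 0xBF1
clock 2: out=1, reg = 0xDF8
clock 3: out=0, reg = 0xEFC
clock 4: out=0, reg = 0x77E
clock 5: out=0, reg = 0xBBF
clock 6: out=1, reg = 0xDDF
clock 7: out=1, reg = 0x6EF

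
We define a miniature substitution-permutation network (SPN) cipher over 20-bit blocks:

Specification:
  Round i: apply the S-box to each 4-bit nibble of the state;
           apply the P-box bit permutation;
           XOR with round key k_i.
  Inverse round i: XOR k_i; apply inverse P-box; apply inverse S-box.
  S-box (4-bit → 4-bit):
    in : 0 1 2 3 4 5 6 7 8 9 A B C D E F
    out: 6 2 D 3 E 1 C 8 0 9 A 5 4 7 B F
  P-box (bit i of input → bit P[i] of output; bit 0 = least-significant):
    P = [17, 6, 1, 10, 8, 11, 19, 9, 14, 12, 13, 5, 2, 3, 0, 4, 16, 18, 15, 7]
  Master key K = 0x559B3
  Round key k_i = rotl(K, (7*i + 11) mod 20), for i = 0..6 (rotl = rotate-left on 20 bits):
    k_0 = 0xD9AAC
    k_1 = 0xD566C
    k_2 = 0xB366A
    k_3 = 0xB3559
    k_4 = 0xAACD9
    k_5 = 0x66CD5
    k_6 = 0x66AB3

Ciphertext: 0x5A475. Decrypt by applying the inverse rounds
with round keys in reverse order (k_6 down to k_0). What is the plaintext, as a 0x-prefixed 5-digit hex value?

s_0 = ciphertext = 0x5A475
s_1 = InvRound(s_0, k_6) = 0x255AF
s_2 = InvRound(s_1, k_5) = 0x1A430
s_3 = InvRound(s_2, k_4) = 0x90703
s_4 = InvRound(s_3, k_3) = 0x8A07D
s_5 = InvRound(s_4, k_2) = 0xB2172
s_6 = InvRound(s_5, k_1) = 0x1ED92
s_7 = InvRound(s_6, k_0) = 0x1EF26

0x1EF26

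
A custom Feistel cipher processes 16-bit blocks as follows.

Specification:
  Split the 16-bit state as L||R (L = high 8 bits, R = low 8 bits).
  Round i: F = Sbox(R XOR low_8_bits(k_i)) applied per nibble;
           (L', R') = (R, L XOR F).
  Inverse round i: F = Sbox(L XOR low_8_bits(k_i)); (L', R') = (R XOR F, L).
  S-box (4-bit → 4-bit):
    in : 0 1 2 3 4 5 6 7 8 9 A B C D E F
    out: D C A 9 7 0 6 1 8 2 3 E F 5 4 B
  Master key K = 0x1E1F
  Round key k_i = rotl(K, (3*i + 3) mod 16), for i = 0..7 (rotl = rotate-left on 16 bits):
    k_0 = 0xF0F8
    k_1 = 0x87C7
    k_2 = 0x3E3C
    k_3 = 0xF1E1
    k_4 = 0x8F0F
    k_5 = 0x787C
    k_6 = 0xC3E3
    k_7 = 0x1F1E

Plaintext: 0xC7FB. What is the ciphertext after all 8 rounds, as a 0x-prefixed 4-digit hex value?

0xB67B

s_0 = plaintext = 0xC7FB
s_1 = Round(s_0, k_0) = 0xFB1E
s_2 = Round(s_1, k_1) = 0x1EA9
s_3 = Round(s_2, k_2) = 0xA93E
s_4 = Round(s_3, k_3) = 0x3EF2
s_5 = Round(s_4, k_4) = 0xF28B
s_6 = Round(s_5, k_5) = 0x8B43
s_7 = Round(s_6, k_6) = 0x43B6
s_8 = Round(s_7, k_7) = 0xB67B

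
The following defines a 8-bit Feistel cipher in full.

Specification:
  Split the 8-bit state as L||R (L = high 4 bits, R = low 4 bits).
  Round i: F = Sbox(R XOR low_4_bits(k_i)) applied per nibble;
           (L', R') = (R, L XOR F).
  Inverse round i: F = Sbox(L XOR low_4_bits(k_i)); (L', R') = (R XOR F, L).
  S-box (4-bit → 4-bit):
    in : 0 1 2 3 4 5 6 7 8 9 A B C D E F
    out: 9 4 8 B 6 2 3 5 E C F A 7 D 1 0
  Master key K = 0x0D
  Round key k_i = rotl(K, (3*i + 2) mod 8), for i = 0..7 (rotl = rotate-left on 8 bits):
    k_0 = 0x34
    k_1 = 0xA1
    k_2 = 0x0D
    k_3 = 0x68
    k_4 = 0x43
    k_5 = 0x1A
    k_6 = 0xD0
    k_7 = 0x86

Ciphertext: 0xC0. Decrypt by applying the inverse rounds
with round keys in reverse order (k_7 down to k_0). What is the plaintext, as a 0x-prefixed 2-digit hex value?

0x04

s_0 = ciphertext = 0xC0
s_1 = InvRound(s_0, k_7) = 0xFC
s_2 = InvRound(s_1, k_6) = 0xCF
s_3 = InvRound(s_2, k_5) = 0xCC
s_4 = InvRound(s_3, k_4) = 0xCC
s_5 = InvRound(s_4, k_3) = 0xAC
s_6 = InvRound(s_5, k_2) = 0x9A
s_7 = InvRound(s_6, k_1) = 0x49
s_8 = InvRound(s_7, k_0) = 0x04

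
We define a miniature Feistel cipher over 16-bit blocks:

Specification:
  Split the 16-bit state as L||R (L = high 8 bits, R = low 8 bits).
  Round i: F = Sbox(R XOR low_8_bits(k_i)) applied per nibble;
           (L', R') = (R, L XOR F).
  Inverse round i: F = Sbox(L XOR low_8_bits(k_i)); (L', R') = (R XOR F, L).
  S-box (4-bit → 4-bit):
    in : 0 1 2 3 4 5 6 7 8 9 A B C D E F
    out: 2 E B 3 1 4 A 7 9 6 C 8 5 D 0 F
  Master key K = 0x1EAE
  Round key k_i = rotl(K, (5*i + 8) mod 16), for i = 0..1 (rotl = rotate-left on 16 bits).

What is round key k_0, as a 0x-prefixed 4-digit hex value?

0xAE1E

K = 0x1EAE
k_0 = rotl(K, (5*0+8) mod 16) = rotl(K, 8) = 0xAE1E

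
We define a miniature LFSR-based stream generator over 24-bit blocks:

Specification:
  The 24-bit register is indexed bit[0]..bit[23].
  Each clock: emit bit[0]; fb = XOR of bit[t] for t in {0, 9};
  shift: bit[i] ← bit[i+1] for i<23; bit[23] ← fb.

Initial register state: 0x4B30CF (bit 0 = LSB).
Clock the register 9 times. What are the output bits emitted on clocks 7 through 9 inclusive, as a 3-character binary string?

reg_0 = 0x4B30CF
clock 1: out=1, reg = 0xA59867
clock 2: out=1, reg = 0xD2CC33
clock 3: out=1, reg = 0xE96619
clock 4: out=1, reg = 0x74B30C
clock 5: out=0, reg = 0xBA5986
clock 6: out=0, reg = 0x5D2CC3
clock 7: out=1, reg = 0xAE9661
clock 8: out=1, reg = 0x574B30
clock 9: out=0, reg = 0xABA598

110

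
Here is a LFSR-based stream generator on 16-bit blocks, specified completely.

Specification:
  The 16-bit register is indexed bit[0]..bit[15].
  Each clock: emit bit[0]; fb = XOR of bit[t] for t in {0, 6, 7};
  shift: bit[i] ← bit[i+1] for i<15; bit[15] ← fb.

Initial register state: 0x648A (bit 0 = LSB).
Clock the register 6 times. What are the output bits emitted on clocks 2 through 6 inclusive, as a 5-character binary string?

reg_0 = 0x648A
clock 1: out=0, reg = 0xB245
clock 2: out=1, reg = 0x5922
clock 3: out=0, reg = 0x2C91
clock 4: out=1, reg = 0x1648
clock 5: out=0, reg = 0x8B24
clock 6: out=0, reg = 0x4592

10100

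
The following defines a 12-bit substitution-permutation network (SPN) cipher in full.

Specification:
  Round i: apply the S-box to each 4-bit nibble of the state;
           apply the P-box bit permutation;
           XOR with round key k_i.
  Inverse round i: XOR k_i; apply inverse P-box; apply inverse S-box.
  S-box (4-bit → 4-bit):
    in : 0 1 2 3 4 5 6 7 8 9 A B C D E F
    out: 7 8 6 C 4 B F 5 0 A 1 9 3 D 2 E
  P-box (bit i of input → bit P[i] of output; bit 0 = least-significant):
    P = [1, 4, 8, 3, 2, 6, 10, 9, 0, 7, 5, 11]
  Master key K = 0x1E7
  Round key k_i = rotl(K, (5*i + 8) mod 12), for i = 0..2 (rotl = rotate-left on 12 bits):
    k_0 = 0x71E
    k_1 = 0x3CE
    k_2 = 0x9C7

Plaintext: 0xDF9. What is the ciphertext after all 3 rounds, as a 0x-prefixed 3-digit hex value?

s_0 = plaintext = 0xDF9
s_1 = Round(s_0, k_0) = 0x967
s_2 = Round(s_1, k_1) = 0xC08
s_3 = Round(s_2, k_2) = 0xD02

0xD02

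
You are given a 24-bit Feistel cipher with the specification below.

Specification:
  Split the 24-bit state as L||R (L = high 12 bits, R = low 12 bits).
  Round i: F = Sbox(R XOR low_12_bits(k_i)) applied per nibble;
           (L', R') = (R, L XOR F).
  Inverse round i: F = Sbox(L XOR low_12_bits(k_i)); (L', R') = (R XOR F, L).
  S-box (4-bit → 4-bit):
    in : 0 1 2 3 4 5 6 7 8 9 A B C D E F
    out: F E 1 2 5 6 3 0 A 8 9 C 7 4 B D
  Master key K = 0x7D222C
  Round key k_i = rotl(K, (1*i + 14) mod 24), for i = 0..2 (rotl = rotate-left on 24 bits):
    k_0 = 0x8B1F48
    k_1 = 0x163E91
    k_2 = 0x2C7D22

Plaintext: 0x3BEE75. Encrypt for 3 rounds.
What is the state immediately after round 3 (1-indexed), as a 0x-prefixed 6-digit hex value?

0xC89306

s_0 = plaintext = 0x3BEE75
s_1 = Round(s_0, k_0) = 0xE75D9A
s_2 = Round(s_1, k_1) = 0xD9AC89
s_3 = Round(s_2, k_2) = 0xC89306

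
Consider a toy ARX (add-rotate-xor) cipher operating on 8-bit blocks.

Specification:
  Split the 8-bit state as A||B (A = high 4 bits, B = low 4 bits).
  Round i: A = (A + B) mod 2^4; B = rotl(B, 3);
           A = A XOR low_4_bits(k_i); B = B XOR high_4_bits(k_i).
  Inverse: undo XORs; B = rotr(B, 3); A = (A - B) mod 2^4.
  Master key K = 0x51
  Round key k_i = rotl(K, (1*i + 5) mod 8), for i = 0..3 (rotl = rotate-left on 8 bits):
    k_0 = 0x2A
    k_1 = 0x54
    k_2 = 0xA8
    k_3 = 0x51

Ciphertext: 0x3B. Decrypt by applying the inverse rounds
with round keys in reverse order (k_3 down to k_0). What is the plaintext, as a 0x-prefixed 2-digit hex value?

s_0 = ciphertext = 0x3B
s_1 = InvRound(s_0, k_3) = 0x5D
s_2 = InvRound(s_1, k_2) = 0xFE
s_3 = InvRound(s_2, k_1) = 0x47
s_4 = InvRound(s_3, k_0) = 0x4A

0x4A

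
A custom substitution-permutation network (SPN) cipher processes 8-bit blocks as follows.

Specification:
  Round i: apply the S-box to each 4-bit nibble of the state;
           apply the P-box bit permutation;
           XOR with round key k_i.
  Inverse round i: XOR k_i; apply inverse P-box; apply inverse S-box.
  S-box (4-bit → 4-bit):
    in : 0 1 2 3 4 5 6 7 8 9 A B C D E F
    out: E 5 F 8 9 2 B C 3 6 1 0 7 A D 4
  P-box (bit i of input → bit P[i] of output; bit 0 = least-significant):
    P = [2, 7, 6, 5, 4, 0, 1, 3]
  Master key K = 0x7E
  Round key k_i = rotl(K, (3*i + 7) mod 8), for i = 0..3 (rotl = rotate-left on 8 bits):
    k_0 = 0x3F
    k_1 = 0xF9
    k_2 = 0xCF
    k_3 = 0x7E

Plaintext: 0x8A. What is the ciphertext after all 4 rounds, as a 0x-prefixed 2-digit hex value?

0x30

s_0 = plaintext = 0x8A
s_1 = Round(s_0, k_0) = 0x2A
s_2 = Round(s_1, k_1) = 0xE6
s_3 = Round(s_2, k_2) = 0x71
s_4 = Round(s_3, k_3) = 0x30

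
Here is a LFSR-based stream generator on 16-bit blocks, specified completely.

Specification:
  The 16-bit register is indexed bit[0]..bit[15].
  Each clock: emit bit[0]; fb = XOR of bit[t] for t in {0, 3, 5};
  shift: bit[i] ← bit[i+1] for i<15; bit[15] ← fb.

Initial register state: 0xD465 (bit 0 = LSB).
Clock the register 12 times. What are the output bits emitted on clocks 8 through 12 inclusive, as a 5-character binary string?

reg_0 = 0xD465
clock 1: out=1, reg = 0x6A32
clock 2: out=0, reg = 0xB519
clock 3: out=1, reg = 0x5A8C
clock 4: out=0, reg = 0xAD46
clock 5: out=0, reg = 0x56A3
clock 6: out=1, reg = 0x2B51
clock 7: out=1, reg = 0x95A8
clock 8: out=0, reg = 0x4AD4
clock 9: out=0, reg = 0x256A
clock 10: out=0, reg = 0x12B5
clock 11: out=1, reg = 0x095A
clock 12: out=0, reg = 0x84AD

00010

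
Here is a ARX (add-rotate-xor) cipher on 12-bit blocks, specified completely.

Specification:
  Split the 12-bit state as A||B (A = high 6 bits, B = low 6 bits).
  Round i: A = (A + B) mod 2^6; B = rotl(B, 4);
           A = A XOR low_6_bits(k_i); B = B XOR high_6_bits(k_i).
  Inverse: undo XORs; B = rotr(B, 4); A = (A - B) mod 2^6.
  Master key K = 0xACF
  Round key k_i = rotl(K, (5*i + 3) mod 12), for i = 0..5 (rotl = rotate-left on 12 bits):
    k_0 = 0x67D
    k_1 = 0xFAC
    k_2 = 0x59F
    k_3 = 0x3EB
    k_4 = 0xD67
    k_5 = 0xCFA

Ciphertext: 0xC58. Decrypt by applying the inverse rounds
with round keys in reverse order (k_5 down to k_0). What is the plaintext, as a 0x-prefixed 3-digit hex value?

0xA56

s_0 = ciphertext = 0xC58
s_1 = InvRound(s_0, k_5) = 0x76E
s_2 = InvRound(s_1, k_4) = 0x36D
s_3 = InvRound(s_2, k_3) = 0x70A
s_4 = InvRound(s_3, k_2) = 0x4B1
s_5 = InvRound(s_4, k_1) = 0x0BC
s_6 = InvRound(s_5, k_0) = 0xA56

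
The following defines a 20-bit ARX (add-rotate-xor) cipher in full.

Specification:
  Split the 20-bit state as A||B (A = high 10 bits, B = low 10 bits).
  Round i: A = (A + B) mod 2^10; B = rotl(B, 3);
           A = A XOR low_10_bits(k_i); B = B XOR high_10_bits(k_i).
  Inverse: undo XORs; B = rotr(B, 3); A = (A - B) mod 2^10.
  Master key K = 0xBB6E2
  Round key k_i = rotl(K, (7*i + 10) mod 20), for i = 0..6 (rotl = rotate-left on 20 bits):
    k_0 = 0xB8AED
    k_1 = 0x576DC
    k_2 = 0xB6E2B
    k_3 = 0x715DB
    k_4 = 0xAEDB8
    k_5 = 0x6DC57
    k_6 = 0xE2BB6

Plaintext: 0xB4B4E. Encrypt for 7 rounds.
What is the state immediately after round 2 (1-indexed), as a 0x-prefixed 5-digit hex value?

s_0 = plaintext = 0xB4B4E
s_1 = Round(s_0, k_0) = 0x33494
s_2 = Round(s_1, k_1) = 0xEF5FC
s_3 = Round(s_2, k_2) = 0xE4938
s_4 = Round(s_3, k_3) = 0x44407
s_5 = Round(s_4, k_4) = 0x28283
s_6 = Round(s_5, k_5) = 0xDD1AA
s_7 = Round(s_6, k_6) = 0xAA2D9

0xEF5FC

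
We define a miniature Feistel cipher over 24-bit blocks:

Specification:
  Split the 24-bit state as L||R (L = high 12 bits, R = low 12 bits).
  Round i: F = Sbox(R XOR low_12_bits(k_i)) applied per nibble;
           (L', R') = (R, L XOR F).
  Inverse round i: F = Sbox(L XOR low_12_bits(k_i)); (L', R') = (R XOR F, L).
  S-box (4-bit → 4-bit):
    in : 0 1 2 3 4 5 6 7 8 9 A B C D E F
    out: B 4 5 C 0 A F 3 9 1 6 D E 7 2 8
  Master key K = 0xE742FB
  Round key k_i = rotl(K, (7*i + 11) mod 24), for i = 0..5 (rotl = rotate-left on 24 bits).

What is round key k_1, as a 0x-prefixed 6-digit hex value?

0xEF9D0B

K = 0xE742FB
k_0 = rotl(K, (7*0+11) mod 24) = rotl(K, 11) = 0x17DF3A
k_1 = rotl(K, (7*1+11) mod 24) = rotl(K, 18) = 0xEF9D0B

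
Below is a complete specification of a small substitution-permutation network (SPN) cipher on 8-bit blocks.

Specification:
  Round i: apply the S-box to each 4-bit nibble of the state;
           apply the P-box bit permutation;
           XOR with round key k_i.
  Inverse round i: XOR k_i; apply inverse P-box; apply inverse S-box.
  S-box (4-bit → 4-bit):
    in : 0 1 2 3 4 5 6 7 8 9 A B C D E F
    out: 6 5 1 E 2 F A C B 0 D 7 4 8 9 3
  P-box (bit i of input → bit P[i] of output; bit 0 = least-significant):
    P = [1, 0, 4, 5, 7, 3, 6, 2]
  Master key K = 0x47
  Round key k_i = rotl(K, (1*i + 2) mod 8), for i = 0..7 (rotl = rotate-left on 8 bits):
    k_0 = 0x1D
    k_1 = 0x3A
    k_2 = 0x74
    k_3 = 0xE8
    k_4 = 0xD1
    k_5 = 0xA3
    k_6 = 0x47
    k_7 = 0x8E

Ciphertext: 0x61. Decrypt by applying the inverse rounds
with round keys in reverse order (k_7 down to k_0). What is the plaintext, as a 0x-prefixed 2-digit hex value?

s_0 = ciphertext = 0x61
s_1 = InvRound(s_0, k_7) = 0x58
s_2 = InvRound(s_1, k_6) = 0x6B
s_3 = InvRound(s_2, k_5) = 0xB9
s_4 = InvRound(s_3, k_4) = 0x0D
s_5 = InvRound(s_4, k_3) = 0xA6
s_6 = InvRound(s_5, k_2) = 0x11
s_7 = InvRound(s_6, k_1) = 0x48
s_8 = InvRound(s_7, k_0) = 0x70

0x70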